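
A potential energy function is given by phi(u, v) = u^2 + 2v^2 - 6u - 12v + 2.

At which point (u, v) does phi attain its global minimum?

phi(u,v) separates as P(u) + Q(v) + 2, so its minimum is min P + min Q + 2.
P'(u) = 2u - 6 vanishes at u ∈ {3}; Q'(v) = 4v - 12 vanishes at v ∈ {3}.
Local minima of P (where P''>0): P(3)=-9. Local minima of Q: Q(3)=-18.
So the global minimum of phi is P(3) + Q(3) + 2 = -9 − 18 + 2 = -25, attained at (3, 3).

(3, 3)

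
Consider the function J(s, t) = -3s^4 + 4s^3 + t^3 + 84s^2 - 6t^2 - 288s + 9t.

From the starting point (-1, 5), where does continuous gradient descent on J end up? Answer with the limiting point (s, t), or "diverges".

J is separable, so gradient descent decouples: s follows -∂J/∂s, t follows -∂J/∂t.
∂J/∂s = -12(s - 3)(s - 2)(s + 4); at s=-1 this is -432, so s increases.
∂J/∂t = 3(t - 3)(t - 1); at t=5 this is 24, so t decreases.
s converges to its nearest critical value 2 (a local min of the s-part); t converges to 3. The iterate converges to (2, 3).

(2, 3)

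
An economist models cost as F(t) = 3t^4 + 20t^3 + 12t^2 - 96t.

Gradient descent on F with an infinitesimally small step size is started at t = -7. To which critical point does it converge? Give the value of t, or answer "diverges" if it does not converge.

F'(t) = 12(t - 1)(t + 2)(t + 4), so F'(-7) = -1440.
Gradient descent moves in the -F' direction, i.e. t is increasing.
The nearest critical point in that direction is t = -4, where F'' = 120 > 0 (a local minimum). The iterate converges there.

-4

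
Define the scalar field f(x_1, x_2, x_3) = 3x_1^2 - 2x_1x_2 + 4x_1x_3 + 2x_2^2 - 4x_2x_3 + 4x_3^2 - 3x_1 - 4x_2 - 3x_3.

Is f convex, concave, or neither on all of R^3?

f is quadratic, so its Hessian is the constant matrix H = [[6, -2, 4], [-2, 4, -4], [4, -4, 8]].
Leading principal minors: 6, 20, 64.
All positive ⇒ H ≻ 0 ⇒ convex.

convex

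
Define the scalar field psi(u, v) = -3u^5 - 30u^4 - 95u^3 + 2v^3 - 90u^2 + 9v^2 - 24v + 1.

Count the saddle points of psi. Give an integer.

4

psi separates as a function of u plus a function of v, so ∇psi=0 decouples.
∂psi/∂u = -15u(u + 1)(u + 3)(u + 4) = 0 at u ∈ {-4, -3, -1, 0}; ∂psi/∂v = 6(v - 1)(v + 4) = 0 at v ∈ {-4, 1}.
The Hessian is diagonal: diag(psi_uu, psi_vv). Second derivatives: psi_uu(-4)=180, psi_uu(-3)=-90, psi_uu(-1)=90, psi_uu(0)=-180; psi_vv(-4)=-30, psi_vv(1)=30.
Saddle points occur where the two diagonal entries have opposite signs: (-4, -4), (-3, 1), (-1, -4), (0, 1). Count: 4.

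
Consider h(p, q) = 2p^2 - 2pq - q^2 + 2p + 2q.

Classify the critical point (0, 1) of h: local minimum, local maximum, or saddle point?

saddle point

The Hessian of h is constant: H = [[4, -2], [-2, -2]].
det(H) = 4·(-2) − (-2)² = -12.
Since det(H) < 0, H is indefinite and the critical point is a saddle point.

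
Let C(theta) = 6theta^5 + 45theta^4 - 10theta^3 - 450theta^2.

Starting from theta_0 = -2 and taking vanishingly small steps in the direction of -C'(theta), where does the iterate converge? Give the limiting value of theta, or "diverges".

C'(theta) = 30theta(theta - 2)(theta + 3)(theta + 5), so C'(-2) = 720.
Gradient descent moves in the -C' direction, i.e. theta is decreasing.
The nearest critical point in that direction is theta = -3, where C'' = 900 > 0 (a local minimum). The iterate converges there.

-3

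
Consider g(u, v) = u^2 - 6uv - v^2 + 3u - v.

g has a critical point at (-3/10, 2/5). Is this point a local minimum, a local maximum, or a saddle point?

The Hessian of g is constant: H = [[2, -6], [-6, -2]].
det(H) = 2·(-2) − (-6)² = -40.
Since det(H) < 0, H is indefinite and the critical point is a saddle point.

saddle point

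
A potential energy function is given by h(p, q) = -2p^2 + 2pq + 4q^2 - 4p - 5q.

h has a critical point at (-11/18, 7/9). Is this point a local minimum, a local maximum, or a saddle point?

saddle point

The Hessian of h is constant: H = [[-4, 2], [2, 8]].
det(H) = (-4)·8 − 2² = -36.
Since det(H) < 0, H is indefinite and the critical point is a saddle point.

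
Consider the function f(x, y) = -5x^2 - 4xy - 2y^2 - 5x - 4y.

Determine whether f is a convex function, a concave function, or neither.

f is quadratic, so its Hessian is the constant matrix H = [[-10, -4], [-4, -4]].
det(H) = 24, tr(H) = -14.
det(H) > 0 and tr(H) < 0, so H is negative definite everywhere: concave.

concave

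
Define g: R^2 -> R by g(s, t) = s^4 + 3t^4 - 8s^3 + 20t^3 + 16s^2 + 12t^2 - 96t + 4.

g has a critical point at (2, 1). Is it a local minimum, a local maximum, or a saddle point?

The mixed partial ∂²g/∂s∂t is 0, so the Hessian at any point is diag(g_ss, g_tt) = diag(4(3s^2 - 12s + 8), 12(3t^2 + 10t + 2)).
At (2, 1): H = diag(-16, 180).
The eigenvalues have opposite signs, so H is indefinite: a saddle point.

saddle point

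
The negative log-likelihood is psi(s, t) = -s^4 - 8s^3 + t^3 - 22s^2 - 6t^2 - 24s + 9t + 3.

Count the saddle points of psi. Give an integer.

3

psi separates as a function of s plus a function of t, so ∇psi=0 decouples.
∂psi/∂s = -4(s + 1)(s + 2)(s + 3) = 0 at s ∈ {-3, -2, -1}; ∂psi/∂t = 3(t - 3)(t - 1) = 0 at t ∈ {1, 3}.
The Hessian is diagonal: diag(psi_ss, psi_tt). Second derivatives: psi_ss(-3)=-8, psi_ss(-2)=4, psi_ss(-1)=-8; psi_tt(1)=-6, psi_tt(3)=6.
Saddle points occur where the two diagonal entries have opposite signs: (-3, 3), (-2, 1), (-1, 3). Count: 3.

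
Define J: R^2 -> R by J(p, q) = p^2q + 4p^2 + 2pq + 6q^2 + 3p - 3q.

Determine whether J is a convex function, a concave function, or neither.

neither

The term p^2q is cubic, so the Hessian is not constant.
∂²J/∂p² = 2q + 8, which takes both signs as q varies (negative for sufficiently negative q). A diagonal entry of the Hessian changing sign means the Hessian is neither positive- nor negative-semidefinite on all of R^2.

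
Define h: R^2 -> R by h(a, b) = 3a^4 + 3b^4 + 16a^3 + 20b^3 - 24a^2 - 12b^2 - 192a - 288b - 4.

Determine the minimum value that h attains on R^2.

h(a,b) separates as P(a) + Q(b) − 4, so its minimum is min P + min Q − 4.
P'(a) = 12(a - 2)(a + 2)(a + 4) vanishes at a ∈ {-4, -2, 2}; Q'(b) = 12(b - 2)(b + 3)(b + 4) vanishes at b ∈ {-4, -3, 2}.
Local minima of P (where P''>0): P(-4)=128, P(2)=-304. Local minima of Q: Q(-4)=448, Q(2)=-416.
So the global minimum of h is P(2) + Q(2) − 4 = -304 − 416 − 4 = -724, attained at (2, 2).

-724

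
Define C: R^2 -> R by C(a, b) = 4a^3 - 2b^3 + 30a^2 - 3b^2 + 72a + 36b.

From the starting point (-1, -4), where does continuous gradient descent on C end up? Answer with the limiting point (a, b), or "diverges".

C is separable, so gradient descent decouples: a follows -∂C/∂a, b follows -∂C/∂b.
∂C/∂a = 12(a + 2)(a + 3); at a=-1 this is 24, so a decreases.
∂C/∂b = -6(b - 2)(b + 3); at b=-4 this is -36, so b increases.
a converges to its nearest critical value -2 (a local min of the a-part); b converges to -3. The iterate converges to (-2, -3).

(-2, -3)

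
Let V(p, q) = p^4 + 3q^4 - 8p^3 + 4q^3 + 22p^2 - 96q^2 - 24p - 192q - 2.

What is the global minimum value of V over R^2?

-1291

V(p,q) separates as A(p) + B(q) − 2, so its minimum is min A + min B − 2.
A'(p) = 4(p - 3)(p - 2)(p - 1) vanishes at p ∈ {1, 2, 3}; B'(q) = 12(q - 4)(q + 1)(q + 4) vanishes at q ∈ {-4, -1, 4}.
Local minima of A (where A''>0): A(1)=-9, A(3)=-9. Local minima of B: B(-4)=-256, B(4)=-1280.
So the global minimum of V is A(1) + B(4) − 2 = -9 − 1280 − 2 = -1291, attained at (1, 4).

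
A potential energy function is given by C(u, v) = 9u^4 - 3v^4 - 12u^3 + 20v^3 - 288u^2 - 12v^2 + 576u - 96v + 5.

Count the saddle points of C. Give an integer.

5

C separates as a function of u plus a function of v, so ∇C=0 decouples.
∂C/∂u = 36(u - 4)(u - 1)(u + 4) = 0 at u ∈ {-4, 1, 4}; ∂C/∂v = -12(v - 4)(v - 2)(v + 1) = 0 at v ∈ {-1, 2, 4}.
The Hessian is diagonal: diag(C_uu, C_vv). Second derivatives: C_uu(-4)=1440, C_uu(1)=-540, C_uu(4)=864; C_vv(-1)=-180, C_vv(2)=72, C_vv(4)=-120.
Saddle points occur where the two diagonal entries have opposite signs: (-4, -1), (-4, 4), (1, 2), (4, -1), (4, 4). Count: 5.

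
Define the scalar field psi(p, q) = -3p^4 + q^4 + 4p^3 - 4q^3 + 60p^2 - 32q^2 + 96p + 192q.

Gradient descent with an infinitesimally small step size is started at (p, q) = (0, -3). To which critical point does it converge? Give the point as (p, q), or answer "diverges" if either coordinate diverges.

(-1, -4)

psi is separable, so gradient descent decouples: p follows -∂psi/∂p, q follows -∂psi/∂q.
∂psi/∂p = -12(p - 4)(p + 1)(p + 2); at p=0 this is 96, so p decreases.
∂psi/∂q = 4(q - 4)(q - 3)(q + 4); at q=-3 this is 168, so q decreases.
p converges to its nearest critical value -1 (a local min of the p-part); q converges to -4. The iterate converges to (-1, -4).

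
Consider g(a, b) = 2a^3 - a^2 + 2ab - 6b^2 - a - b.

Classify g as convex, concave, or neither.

neither

The term 2a^3 is cubic, so the Hessian is not constant.
∂²g/∂a² = 12a - 2, which takes both signs as a varies (negative for sufficiently negative a). A diagonal entry of the Hessian changing sign means the Hessian is neither positive- nor negative-semidefinite on all of R^2.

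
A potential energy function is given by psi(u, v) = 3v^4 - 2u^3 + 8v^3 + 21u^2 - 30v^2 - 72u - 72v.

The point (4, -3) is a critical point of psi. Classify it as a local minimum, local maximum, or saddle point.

saddle point

The mixed partial ∂²psi/∂u∂v is 0, so the Hessian at any point is diag(psi_uu, psi_vv) = diag(6(-2u + 7), 12(3v^2 + 4v - 5)).
At (4, -3): H = diag(-6, 120).
The eigenvalues have opposite signs, so H is indefinite: a saddle point.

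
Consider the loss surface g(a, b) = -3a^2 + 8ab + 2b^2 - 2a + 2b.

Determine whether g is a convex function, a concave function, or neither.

neither

g is quadratic, so its Hessian is the constant matrix H = [[-6, 8], [8, 4]].
det(H) = -88, tr(H) = -2.
det(H) < 0, so H is indefinite: neither convex nor concave.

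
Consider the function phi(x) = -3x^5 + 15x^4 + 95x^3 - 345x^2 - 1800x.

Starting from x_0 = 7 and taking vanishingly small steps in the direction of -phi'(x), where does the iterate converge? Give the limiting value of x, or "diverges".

phi'(x) = -15(x - 5)(x - 4)(x + 2)(x + 3), so phi'(7) = -8100.
Gradient descent moves in the -phi' direction, i.e. x is increasing.
There is no critical point above x=7, and phi' keeps the same sign, so the iterate runs off to +∞.

diverges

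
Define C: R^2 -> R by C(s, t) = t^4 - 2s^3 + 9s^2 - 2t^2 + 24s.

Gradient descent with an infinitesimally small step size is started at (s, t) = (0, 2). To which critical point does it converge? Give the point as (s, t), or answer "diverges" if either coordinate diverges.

(-1, 1)

C is separable, so gradient descent decouples: s follows -∂C/∂s, t follows -∂C/∂t.
∂C/∂s = -6(s - 4)(s + 1); at s=0 this is 24, so s decreases.
∂C/∂t = 4t(t - 1)(t + 1); at t=2 this is 24, so t decreases.
s converges to its nearest critical value -1 (a local min of the s-part); t converges to 1. The iterate converges to (-1, 1).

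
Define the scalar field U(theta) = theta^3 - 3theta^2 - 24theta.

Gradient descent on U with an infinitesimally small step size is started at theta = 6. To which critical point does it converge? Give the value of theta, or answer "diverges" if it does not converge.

U'(theta) = 3(theta - 4)(theta + 2), so U'(6) = 48.
Gradient descent moves in the -U' direction, i.e. theta is decreasing.
The nearest critical point in that direction is theta = 4, where U'' = 18 > 0 (a local minimum). The iterate converges there.

4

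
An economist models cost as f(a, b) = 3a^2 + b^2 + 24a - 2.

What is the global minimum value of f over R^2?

-50

f(a,b) separates as P(a) + Q(b) − 2, so its minimum is min P + min Q − 2.
P'(a) = 6a + 24 vanishes at a ∈ {-4}; Q'(b) = 2b vanishes at b ∈ {0}.
Local minima of P (where P''>0): P(-4)=-48. Local minima of Q: Q(0)=0.
So the global minimum of f is P(-4) + Q(0) − 2 = -48 + 0 − 2 = -50, attained at (-4, 0).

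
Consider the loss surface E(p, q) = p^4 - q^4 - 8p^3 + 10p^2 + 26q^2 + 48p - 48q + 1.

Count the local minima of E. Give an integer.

E separates as a function of p plus a function of q, so ∇E=0 decouples.
∂E/∂p = 4(p - 4)(p - 3)(p + 1) = 0 at p ∈ {-1, 3, 4}; ∂E/∂q = -4(q - 3)(q - 1)(q + 4) = 0 at q ∈ {-4, 1, 3}.
The Hessian is diagonal: diag(E_pp, E_qq). Second derivatives: E_pp(-1)=80, E_pp(3)=-16, E_pp(4)=20; E_qq(-4)=-140, E_qq(1)=40, E_qq(3)=-56.
Local minima occur where both diagonal entries positive: (-1, 1), (4, 1). Count: 2.

2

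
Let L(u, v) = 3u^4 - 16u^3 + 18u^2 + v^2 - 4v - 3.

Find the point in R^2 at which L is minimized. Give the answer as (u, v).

L(u,v) separates as P(u) + Q(v) − 3, so its minimum is min P + min Q − 3.
P'(u) = 12u(u - 3)(u - 1) vanishes at u ∈ {0, 1, 3}; Q'(v) = 2v - 4 vanishes at v ∈ {2}.
Local minima of P (where P''>0): P(0)=0, P(3)=-27. Local minima of Q: Q(2)=-4.
So the global minimum of L is P(3) + Q(2) − 3 = -27 − 4 − 3 = -34, attained at (3, 2).

(3, 2)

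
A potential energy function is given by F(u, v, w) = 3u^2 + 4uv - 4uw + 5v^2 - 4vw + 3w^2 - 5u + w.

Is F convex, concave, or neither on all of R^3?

convex

F is quadratic, so its Hessian is the constant matrix H = [[6, 4, -4], [4, 10, -4], [-4, -4, 6]].
Leading principal minors: 6, 44, 136.
All positive ⇒ H ≻ 0 ⇒ convex.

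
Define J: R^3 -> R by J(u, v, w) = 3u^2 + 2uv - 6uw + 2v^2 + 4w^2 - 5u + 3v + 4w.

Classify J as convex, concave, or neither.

convex

J is quadratic, so its Hessian is the constant matrix H = [[6, 2, -6], [2, 4, 0], [-6, 0, 8]].
Leading principal minors: 6, 20, 16.
All positive ⇒ H ≻ 0 ⇒ convex.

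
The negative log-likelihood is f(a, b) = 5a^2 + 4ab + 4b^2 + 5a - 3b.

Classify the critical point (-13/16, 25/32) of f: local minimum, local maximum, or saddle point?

local minimum

The Hessian of f is constant: H = [[10, 4], [4, 8]].
det(H) = 10·8 − 4² = 64.
det(H) > 0 and tr(H) = 18 > 0, so H is positive definite and the point is a local minimum.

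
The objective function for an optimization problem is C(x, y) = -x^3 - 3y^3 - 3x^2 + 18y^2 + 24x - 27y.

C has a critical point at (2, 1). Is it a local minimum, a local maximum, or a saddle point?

The mixed partial ∂²C/∂x∂y is 0, so the Hessian at any point is diag(C_xx, C_yy) = diag(-6(x + 1), 18(-y + 2)).
At (2, 1): H = diag(-18, 18).
The eigenvalues have opposite signs, so H is indefinite: a saddle point.

saddle point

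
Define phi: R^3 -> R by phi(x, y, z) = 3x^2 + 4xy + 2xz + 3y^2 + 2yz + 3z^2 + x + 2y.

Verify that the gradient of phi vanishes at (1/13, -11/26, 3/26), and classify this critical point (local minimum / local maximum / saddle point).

∇phi = (6x + 4y + 2z + 1, 4x + 6y + 2z + 2, 2x + 2y + 6z); substituting (1/13, -11/26, 3/26) gives ∇phi = (0, 0, 0), so (1/13, -11/26, 3/26) is indeed a critical point.
The Hessian is constant: H = [[6, 4, 2], [4, 6, 2], [2, 2, 6]].
Leading principal minors: Δ₁ = 6, Δ₂ = 20, Δ₃ = 104.
All leading minors are positive, so H is positive definite: a local minimum.

local minimum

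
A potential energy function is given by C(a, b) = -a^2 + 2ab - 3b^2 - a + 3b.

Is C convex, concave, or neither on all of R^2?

C is quadratic, so its Hessian is the constant matrix H = [[-2, 2], [2, -6]].
det(H) = 8, tr(H) = -8.
det(H) > 0 and tr(H) < 0, so H is negative definite everywhere: concave.

concave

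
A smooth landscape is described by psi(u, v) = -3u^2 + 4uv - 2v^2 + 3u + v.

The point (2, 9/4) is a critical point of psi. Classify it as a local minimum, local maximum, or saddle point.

local maximum

The Hessian of psi is constant: H = [[-6, 4], [4, -4]].
det(H) = (-6)·(-4) − 4² = 8.
det(H) > 0 and tr(H) = -10 < 0, so H is negative definite and the point is a local maximum.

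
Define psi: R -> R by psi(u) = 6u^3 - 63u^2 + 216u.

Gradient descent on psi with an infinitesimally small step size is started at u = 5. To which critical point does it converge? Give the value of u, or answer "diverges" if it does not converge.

psi'(u) = 18(u - 4)(u - 3), so psi'(5) = 36.
Gradient descent moves in the -psi' direction, i.e. u is decreasing.
The nearest critical point in that direction is u = 4, where psi'' = 18 > 0 (a local minimum). The iterate converges there.

4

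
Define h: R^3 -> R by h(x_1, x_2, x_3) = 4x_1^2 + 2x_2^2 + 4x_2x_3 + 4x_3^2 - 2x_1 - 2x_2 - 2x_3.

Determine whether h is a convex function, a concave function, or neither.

h is quadratic, so its Hessian is the constant matrix H = [[8, 0, 0], [0, 4, 4], [0, 4, 8]].
Leading principal minors: 8, 32, 128.
All positive ⇒ H ≻ 0 ⇒ convex.

convex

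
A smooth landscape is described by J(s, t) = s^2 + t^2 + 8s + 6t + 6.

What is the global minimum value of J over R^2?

-19

J(s,t) separates as P(s) + Q(t) + 6, so its minimum is min P + min Q + 6.
P'(s) = 2s + 8 vanishes at s ∈ {-4}; Q'(t) = 2(t + 3) vanishes at t ∈ {-3}.
Local minima of P (where P''>0): P(-4)=-16. Local minima of Q: Q(-3)=-9.
So the global minimum of J is P(-4) + Q(-3) + 6 = -16 − 9 + 6 = -19, attained at (-4, -3).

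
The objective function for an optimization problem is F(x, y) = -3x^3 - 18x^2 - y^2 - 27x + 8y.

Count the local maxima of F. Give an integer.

1

F separates as a function of x plus a function of y, so ∇F=0 decouples.
∂F/∂x = -9(x + 1)(x + 3) = 0 at x ∈ {-3, -1}; ∂F/∂y = -2(y - 4) = 0 at y ∈ {4}.
The Hessian is diagonal: diag(F_xx, F_yy). Second derivatives: F_xx(-3)=18, F_xx(-1)=-18; F_yy(4)=-2.
Local maxima occur where both diagonal entries negative: (-1, 4). Count: 1.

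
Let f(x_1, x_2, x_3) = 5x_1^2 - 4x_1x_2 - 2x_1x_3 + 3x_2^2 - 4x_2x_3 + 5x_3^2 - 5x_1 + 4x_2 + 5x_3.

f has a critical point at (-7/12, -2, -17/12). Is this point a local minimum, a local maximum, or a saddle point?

local minimum

The Hessian is constant: H = [[10, -4, -2], [-4, 6, -4], [-2, -4, 10]].
Leading principal minors: Δ₁ = 10, Δ₂ = 44, Δ₃ = 192.
All leading minors are positive, so H is positive definite: a local minimum.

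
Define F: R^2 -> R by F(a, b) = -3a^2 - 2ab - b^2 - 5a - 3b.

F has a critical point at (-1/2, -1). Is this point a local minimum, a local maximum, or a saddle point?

The Hessian of F is constant: H = [[-6, -2], [-2, -2]].
det(H) = (-6)·(-2) − (-2)² = 8.
det(H) > 0 and tr(H) = -8 < 0, so H is negative definite and the point is a local maximum.

local maximum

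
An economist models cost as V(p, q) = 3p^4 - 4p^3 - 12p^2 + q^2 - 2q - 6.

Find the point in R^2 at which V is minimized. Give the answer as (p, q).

V(p,q) separates as A(p) + B(q) − 6, so its minimum is min A + min B − 6.
A'(p) = 12p(p - 2)(p + 1) vanishes at p ∈ {-1, 0, 2}; B'(q) = 2q - 2 vanishes at q ∈ {1}.
Local minima of A (where A''>0): A(-1)=-5, A(2)=-32. Local minima of B: B(1)=-1.
So the global minimum of V is A(2) + B(1) − 6 = -32 − 1 − 6 = -39, attained at (2, 1).

(2, 1)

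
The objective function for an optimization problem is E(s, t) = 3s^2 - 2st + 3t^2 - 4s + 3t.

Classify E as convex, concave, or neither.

E is quadratic, so its Hessian is the constant matrix H = [[6, -2], [-2, 6]].
det(H) = 32, tr(H) = 12.
det(H) > 0 and tr(H) > 0, so H is positive definite everywhere: convex.

convex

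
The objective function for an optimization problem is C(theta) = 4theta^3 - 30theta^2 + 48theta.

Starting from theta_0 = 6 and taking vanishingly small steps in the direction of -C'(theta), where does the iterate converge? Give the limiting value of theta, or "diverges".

C'(theta) = 12(theta - 4)(theta - 1), so C'(6) = 120.
Gradient descent moves in the -C' direction, i.e. theta is decreasing.
The nearest critical point in that direction is theta = 4, where C'' = 36 > 0 (a local minimum). The iterate converges there.

4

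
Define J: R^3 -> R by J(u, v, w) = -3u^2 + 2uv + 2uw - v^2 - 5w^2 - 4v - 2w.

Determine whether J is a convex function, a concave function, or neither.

J is quadratic, so its Hessian is the constant matrix H = [[-6, 2, 2], [2, -2, 0], [2, 0, -10]].
Leading principal minors: -6, 8, -72.
Signs alternate −, +, − ⇒ H ≺ 0 ⇒ concave.

concave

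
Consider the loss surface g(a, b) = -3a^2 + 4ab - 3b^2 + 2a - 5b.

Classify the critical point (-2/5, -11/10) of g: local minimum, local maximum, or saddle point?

The Hessian of g is constant: H = [[-6, 4], [4, -6]].
det(H) = (-6)·(-6) − 4² = 20.
det(H) > 0 and tr(H) = -12 < 0, so H is negative definite and the point is a local maximum.

local maximum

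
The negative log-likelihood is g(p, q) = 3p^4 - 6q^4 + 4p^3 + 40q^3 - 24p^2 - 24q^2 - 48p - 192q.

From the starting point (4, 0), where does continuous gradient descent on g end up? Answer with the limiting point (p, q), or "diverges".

(2, 2)

g is separable, so gradient descent decouples: p follows -∂g/∂p, q follows -∂g/∂q.
∂g/∂p = 12(p - 2)(p + 1)(p + 2); at p=4 this is 720, so p decreases.
∂g/∂q = -24(q - 4)(q - 2)(q + 1); at q=0 this is -192, so q increases.
p converges to its nearest critical value 2 (a local min of the p-part); q converges to 2. The iterate converges to (2, 2).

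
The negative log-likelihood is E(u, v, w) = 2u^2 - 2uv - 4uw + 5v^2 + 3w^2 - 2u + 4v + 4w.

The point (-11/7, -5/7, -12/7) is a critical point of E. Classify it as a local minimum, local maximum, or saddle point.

The Hessian is constant: H = [[4, -2, -4], [-2, 10, 0], [-4, 0, 6]].
Leading principal minors: Δ₁ = 4, Δ₂ = 36, Δ₃ = 56.
All leading minors are positive, so H is positive definite: a local minimum.

local minimum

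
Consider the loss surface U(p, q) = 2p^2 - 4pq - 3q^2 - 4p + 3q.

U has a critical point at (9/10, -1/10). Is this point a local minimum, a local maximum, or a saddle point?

The Hessian of U is constant: H = [[4, -4], [-4, -6]].
det(H) = 4·(-6) − (-4)² = -40.
Since det(H) < 0, H is indefinite and the critical point is a saddle point.

saddle point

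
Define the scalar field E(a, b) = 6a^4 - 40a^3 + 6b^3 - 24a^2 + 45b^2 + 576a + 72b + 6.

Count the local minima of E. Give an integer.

2

E separates as a function of a plus a function of b, so ∇E=0 decouples.
∂E/∂a = 24(a - 4)(a - 3)(a + 2) = 0 at a ∈ {-2, 3, 4}; ∂E/∂b = 18(b + 1)(b + 4) = 0 at b ∈ {-4, -1}.
The Hessian is diagonal: diag(E_aa, E_bb). Second derivatives: E_aa(-2)=720, E_aa(3)=-120, E_aa(4)=144; E_bb(-4)=-54, E_bb(-1)=54.
Local minima occur where both diagonal entries positive: (-2, -1), (4, -1). Count: 2.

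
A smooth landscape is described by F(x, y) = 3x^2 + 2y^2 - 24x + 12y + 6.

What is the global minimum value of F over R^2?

-60

F(x,y) separates as P(x) + Q(y) + 6, so its minimum is min P + min Q + 6.
P'(x) = 6x - 24 vanishes at x ∈ {4}; Q'(y) = 4y + 12 vanishes at y ∈ {-3}.
Local minima of P (where P''>0): P(4)=-48. Local minima of Q: Q(-3)=-18.
So the global minimum of F is P(4) + Q(-3) + 6 = -48 − 18 + 6 = -60, attained at (4, -3).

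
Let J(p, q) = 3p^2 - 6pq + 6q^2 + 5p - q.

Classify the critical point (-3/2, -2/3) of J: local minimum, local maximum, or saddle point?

The Hessian of J is constant: H = [[6, -6], [-6, 12]].
det(H) = 6·12 − (-6)² = 36.
det(H) > 0 and tr(H) = 18 > 0, so H is positive definite and the point is a local minimum.

local minimum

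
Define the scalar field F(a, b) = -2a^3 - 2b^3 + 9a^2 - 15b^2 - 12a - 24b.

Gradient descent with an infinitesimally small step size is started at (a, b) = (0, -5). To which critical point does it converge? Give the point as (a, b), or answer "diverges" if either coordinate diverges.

F is separable, so gradient descent decouples: a follows -∂F/∂a, b follows -∂F/∂b.
∂F/∂a = -6(a - 2)(a - 1); at a=0 this is -12, so a increases.
∂F/∂b = -6(b + 1)(b + 4); at b=-5 this is -24, so b increases.
a converges to its nearest critical value 1 (a local min of the a-part); b converges to -4. The iterate converges to (1, -4).

(1, -4)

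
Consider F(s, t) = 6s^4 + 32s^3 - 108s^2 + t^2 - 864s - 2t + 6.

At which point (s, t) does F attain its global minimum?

F(s,t) separates as P(s) + Q(t) + 6, so its minimum is min P + min Q + 6.
P'(s) = 24(s - 3)(s + 3)(s + 4) vanishes at s ∈ {-4, -3, 3}; Q'(t) = 2(t - 1) vanishes at t ∈ {1}.
Local minima of P (where P''>0): P(-4)=1216, P(3)=-2214. Local minima of Q: Q(1)=-1.
So the global minimum of F is P(3) + Q(1) + 6 = -2214 − 1 + 6 = -2209, attained at (3, 1).

(3, 1)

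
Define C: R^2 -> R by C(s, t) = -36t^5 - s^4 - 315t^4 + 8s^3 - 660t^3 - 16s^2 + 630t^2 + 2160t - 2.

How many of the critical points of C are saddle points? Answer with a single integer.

C separates as a function of s plus a function of t, so ∇C=0 decouples.
∂C/∂s = -4s(s - 4)(s - 2) = 0 at s ∈ {0, 2, 4}; ∂C/∂t = -180(t - 1)(t + 1)(t + 3)(t + 4) = 0 at t ∈ {-4, -3, -1, 1}.
The Hessian is diagonal: diag(C_ss, C_tt). Second derivatives: C_ss(0)=-32, C_ss(2)=16, C_ss(4)=-32; C_tt(-4)=2700, C_tt(-3)=-1440, C_tt(-1)=2160, C_tt(1)=-7200.
Saddle points occur where the two diagonal entries have opposite signs: (0, -4), (0, -1), (2, -3), (2, 1), (4, -4), (4, -1). Count: 6.

6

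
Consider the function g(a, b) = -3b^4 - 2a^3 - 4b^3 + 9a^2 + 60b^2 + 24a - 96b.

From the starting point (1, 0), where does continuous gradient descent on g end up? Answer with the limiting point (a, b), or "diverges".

g is separable, so gradient descent decouples: a follows -∂g/∂a, b follows -∂g/∂b.
∂g/∂a = -6(a - 4)(a + 1); at a=1 this is 36, so a decreases.
∂g/∂b = -12(b - 2)(b - 1)(b + 4); at b=0 this is -96, so b increases.
a converges to its nearest critical value -1 (a local min of the a-part); b converges to 1. The iterate converges to (-1, 1).

(-1, 1)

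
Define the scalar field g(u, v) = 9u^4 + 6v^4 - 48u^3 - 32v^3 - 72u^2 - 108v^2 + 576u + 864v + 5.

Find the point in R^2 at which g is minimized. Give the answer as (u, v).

g(u,v) separates as P(u) + Q(v) + 5, so its minimum is min P + min Q + 5.
P'(u) = 36(u - 4)(u - 2)(u + 2) vanishes at u ∈ {-2, 2, 4}; Q'(v) = 24(v - 4)(v - 3)(v + 3) vanishes at v ∈ {-3, 3, 4}.
Local minima of P (where P''>0): P(-2)=-912, P(4)=384. Local minima of Q: Q(-3)=-2214, Q(4)=1216.
So the global minimum of g is P(-2) + Q(-3) + 5 = -912 − 2214 + 5 = -3121, attained at (-2, -3).

(-2, -3)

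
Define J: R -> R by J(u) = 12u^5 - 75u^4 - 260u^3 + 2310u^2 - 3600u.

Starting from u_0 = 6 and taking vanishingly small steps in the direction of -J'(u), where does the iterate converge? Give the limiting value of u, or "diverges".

5

J'(u) = 60(u - 5)(u - 3)(u - 1)(u + 4), so J'(6) = 9000.
Gradient descent moves in the -J' direction, i.e. u is decreasing.
The nearest critical point in that direction is u = 5, where J'' = 4320 > 0 (a local minimum). The iterate converges there.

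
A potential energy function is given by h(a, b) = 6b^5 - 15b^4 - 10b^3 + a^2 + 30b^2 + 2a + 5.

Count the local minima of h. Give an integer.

h separates as a function of a plus a function of b, so ∇h=0 decouples.
∂h/∂a = 2(a + 1) = 0 at a ∈ {-1}; ∂h/∂b = 30b(b - 2)(b - 1)(b + 1) = 0 at b ∈ {-1, 0, 1, 2}.
The Hessian is diagonal: diag(h_aa, h_bb). Second derivatives: h_aa(-1)=2; h_bb(-1)=-180, h_bb(0)=60, h_bb(1)=-60, h_bb(2)=180.
Local minima occur where both diagonal entries positive: (-1, 0), (-1, 2). Count: 2.

2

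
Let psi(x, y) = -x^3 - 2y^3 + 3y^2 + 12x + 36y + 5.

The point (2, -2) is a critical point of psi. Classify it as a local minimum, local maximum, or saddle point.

saddle point

The mixed partial ∂²psi/∂x∂y is 0, so the Hessian at any point is diag(psi_xx, psi_yy) = diag(-6x, 6(-2y + 1)).
At (2, -2): H = diag(-12, 30).
The eigenvalues have opposite signs, so H is indefinite: a saddle point.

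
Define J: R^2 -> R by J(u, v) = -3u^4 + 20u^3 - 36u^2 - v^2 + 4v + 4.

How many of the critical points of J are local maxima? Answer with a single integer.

J separates as a function of u plus a function of v, so ∇J=0 decouples.
∂J/∂u = -12u(u - 3)(u - 2) = 0 at u ∈ {0, 2, 3}; ∂J/∂v = -2(v - 2) = 0 at v ∈ {2}.
The Hessian is diagonal: diag(J_uu, J_vv). Second derivatives: J_uu(0)=-72, J_uu(2)=24, J_uu(3)=-36; J_vv(2)=-2.
Local maxima occur where both diagonal entries negative: (0, 2), (3, 2). Count: 2.

2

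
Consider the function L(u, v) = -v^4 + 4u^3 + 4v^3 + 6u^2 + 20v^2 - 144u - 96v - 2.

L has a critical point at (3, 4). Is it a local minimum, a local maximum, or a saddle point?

saddle point

The mixed partial ∂²L/∂u∂v is 0, so the Hessian at any point is diag(L_uu, L_vv) = diag(12(2u + 1), 4(-3v^2 + 6v + 10)).
At (3, 4): H = diag(84, -56).
The eigenvalues have opposite signs, so H is indefinite: a saddle point.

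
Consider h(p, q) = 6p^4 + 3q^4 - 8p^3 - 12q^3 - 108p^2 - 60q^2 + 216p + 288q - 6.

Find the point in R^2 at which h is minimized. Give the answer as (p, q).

(-3, -3)

h(p,q) separates as A(p) + B(q) − 6, so its minimum is min A + min B − 6.
A'(p) = 24(p - 3)(p - 1)(p + 3) vanishes at p ∈ {-3, 1, 3}; B'(q) = 12(q - 4)(q - 2)(q + 3) vanishes at q ∈ {-3, 2, 4}.
Local minima of A (where A''>0): A(-3)=-918, A(3)=-54. Local minima of B: B(-3)=-837, B(4)=192.
So the global minimum of h is A(-3) + B(-3) − 6 = -918 − 837 − 6 = -1761, attained at (-3, -3).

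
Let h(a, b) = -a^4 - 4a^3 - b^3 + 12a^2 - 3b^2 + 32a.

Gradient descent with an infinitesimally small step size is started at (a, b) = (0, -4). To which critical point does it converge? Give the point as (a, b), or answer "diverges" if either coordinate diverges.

(-1, -2)

h is separable, so gradient descent decouples: a follows -∂h/∂a, b follows -∂h/∂b.
∂h/∂a = -4(a - 2)(a + 1)(a + 4); at a=0 this is 32, so a decreases.
∂h/∂b = -3b(b + 2); at b=-4 this is -24, so b increases.
a converges to its nearest critical value -1 (a local min of the a-part); b converges to -2. The iterate converges to (-1, -2).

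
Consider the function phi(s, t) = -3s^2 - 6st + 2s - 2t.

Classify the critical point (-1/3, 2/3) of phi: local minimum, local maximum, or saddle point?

saddle point

The Hessian of phi is constant: H = [[-6, -6], [-6, 0]].
det(H) = (-6)·0 − (-6)² = -36.
Since det(H) < 0, H is indefinite and the critical point is a saddle point.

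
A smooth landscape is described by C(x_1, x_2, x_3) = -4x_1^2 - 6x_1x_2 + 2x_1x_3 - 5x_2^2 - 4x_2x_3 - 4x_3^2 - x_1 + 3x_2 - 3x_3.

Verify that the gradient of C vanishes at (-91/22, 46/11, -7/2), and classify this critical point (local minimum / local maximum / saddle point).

local maximum

∇C = (-8x_1 - 6x_2 + 2x_3 - 1, -6x_1 - 10x_2 - 4x_3 + 3, 2x_1 - 4x_2 - 8x_3 - 3); substituting (-91/22, 46/11, -7/2) gives ∇C = (0, 0, 0), so (-91/22, 46/11, -7/2) is indeed a critical point.
The Hessian is constant: H = [[-8, -6, 2], [-6, -10, -4], [2, -4, -8]].
Leading principal minors: Δ₁ = -8, Δ₂ = 44, Δ₃ = -88.
The minors alternate sign starting negative (−, +, −), so H is negative definite: a local maximum.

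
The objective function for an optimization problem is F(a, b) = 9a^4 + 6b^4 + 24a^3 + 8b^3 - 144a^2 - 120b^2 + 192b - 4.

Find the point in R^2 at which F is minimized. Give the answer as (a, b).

(-4, -4)

F(a,b) separates as P(a) + Q(b) − 4, so its minimum is min P + min Q − 4.
P'(a) = 36a(a - 2)(a + 4) vanishes at a ∈ {-4, 0, 2}; Q'(b) = 24(b - 2)(b - 1)(b + 4) vanishes at b ∈ {-4, 1, 2}.
Local minima of P (where P''>0): P(-4)=-1536, P(2)=-240. Local minima of Q: Q(-4)=-1664, Q(2)=64.
So the global minimum of F is P(-4) + Q(-4) − 4 = -1536 − 1664 − 4 = -3204, attained at (-4, -4).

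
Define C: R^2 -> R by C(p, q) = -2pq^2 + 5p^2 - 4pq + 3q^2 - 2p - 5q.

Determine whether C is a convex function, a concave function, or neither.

The term -2pq^2 is cubic, so the Hessian is not constant.
∂²C/∂q² = -4p + 6, which takes both signs as p varies (negative for sufficiently large p). A diagonal entry of the Hessian changing sign means the Hessian is neither positive- nor negative-semidefinite on all of R^2.

neither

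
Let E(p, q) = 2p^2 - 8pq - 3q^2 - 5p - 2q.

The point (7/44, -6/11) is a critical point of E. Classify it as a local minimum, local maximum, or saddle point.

The Hessian of E is constant: H = [[4, -8], [-8, -6]].
det(H) = 4·(-6) − (-8)² = -88.
Since det(H) < 0, H is indefinite and the critical point is a saddle point.

saddle point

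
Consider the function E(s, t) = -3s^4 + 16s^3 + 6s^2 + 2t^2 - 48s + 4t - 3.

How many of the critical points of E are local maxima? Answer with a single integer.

0

E separates as a function of s plus a function of t, so ∇E=0 decouples.
∂E/∂s = -12(s - 4)(s - 1)(s + 1) = 0 at s ∈ {-1, 1, 4}; ∂E/∂t = 4(t + 1) = 0 at t ∈ {-1}.
The Hessian is diagonal: diag(E_ss, E_tt). Second derivatives: E_ss(-1)=-120, E_ss(1)=72, E_ss(4)=-180; E_tt(-1)=4.
Local maxima occur where both diagonal entries negative: none. Count: 0.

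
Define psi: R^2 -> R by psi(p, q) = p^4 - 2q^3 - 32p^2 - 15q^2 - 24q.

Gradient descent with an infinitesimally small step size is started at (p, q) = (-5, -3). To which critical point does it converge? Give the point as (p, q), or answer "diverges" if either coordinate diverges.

(-4, -4)

psi is separable, so gradient descent decouples: p follows -∂psi/∂p, q follows -∂psi/∂q.
∂psi/∂p = 4p(p - 4)(p + 4); at p=-5 this is -180, so p increases.
∂psi/∂q = -6(q + 1)(q + 4); at q=-3 this is 12, so q decreases.
p converges to its nearest critical value -4 (a local min of the p-part); q converges to -4. The iterate converges to (-4, -4).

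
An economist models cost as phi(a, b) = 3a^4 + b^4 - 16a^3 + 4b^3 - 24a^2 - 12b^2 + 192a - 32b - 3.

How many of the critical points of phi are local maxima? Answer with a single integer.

1

phi separates as a function of a plus a function of b, so ∇phi=0 decouples.
∂phi/∂a = 12(a - 4)(a - 2)(a + 2) = 0 at a ∈ {-2, 2, 4}; ∂phi/∂b = 4(b - 2)(b + 1)(b + 4) = 0 at b ∈ {-4, -1, 2}.
The Hessian is diagonal: diag(phi_aa, phi_bb). Second derivatives: phi_aa(-2)=288, phi_aa(2)=-96, phi_aa(4)=144; phi_bb(-4)=72, phi_bb(-1)=-36, phi_bb(2)=72.
Local maxima occur where both diagonal entries negative: (2, -1). Count: 1.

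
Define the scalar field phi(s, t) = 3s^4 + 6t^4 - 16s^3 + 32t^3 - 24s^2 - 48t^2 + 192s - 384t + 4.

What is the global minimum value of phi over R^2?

phi(s,t) separates as P(s) + Q(t) + 4, so its minimum is min P + min Q + 4.
P'(s) = 12(s - 4)(s - 2)(s + 2) vanishes at s ∈ {-2, 2, 4}; Q'(t) = 24(t - 2)(t + 2)(t + 4) vanishes at t ∈ {-4, -2, 2}.
Local minima of P (where P''>0): P(-2)=-304, P(4)=128. Local minima of Q: Q(-4)=256, Q(2)=-608.
So the global minimum of phi is P(-2) + Q(2) + 4 = -304 − 608 + 4 = -908, attained at (-2, 2).

-908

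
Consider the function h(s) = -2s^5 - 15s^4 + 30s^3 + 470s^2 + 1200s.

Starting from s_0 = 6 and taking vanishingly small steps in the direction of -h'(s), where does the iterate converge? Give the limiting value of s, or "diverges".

diverges

h'(s) = -10(s - 4)(s + 2)(s + 3)(s + 5), so h'(6) = -15840.
Gradient descent moves in the -h' direction, i.e. s is increasing.
There is no critical point above s=6, and h' keeps the same sign, so the iterate runs off to +∞.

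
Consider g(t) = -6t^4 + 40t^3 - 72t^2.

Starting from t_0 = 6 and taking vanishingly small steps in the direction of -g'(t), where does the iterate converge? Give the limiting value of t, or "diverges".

diverges

g'(t) = -24t(t - 3)(t - 2), so g'(6) = -1728.
Gradient descent moves in the -g' direction, i.e. t is increasing.
There is no critical point above t=6, and g' keeps the same sign, so the iterate runs off to +∞.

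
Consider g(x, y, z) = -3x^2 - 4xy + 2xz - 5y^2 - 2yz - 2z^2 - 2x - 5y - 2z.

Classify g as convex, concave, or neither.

concave

g is quadratic, so its Hessian is the constant matrix H = [[-6, -4, 2], [-4, -10, -2], [2, -2, -4]].
Leading principal minors: -6, 44, -80.
Signs alternate −, +, − ⇒ H ≺ 0 ⇒ concave.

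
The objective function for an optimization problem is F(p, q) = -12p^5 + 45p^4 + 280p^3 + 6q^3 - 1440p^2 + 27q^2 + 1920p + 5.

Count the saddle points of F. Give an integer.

4

F separates as a function of p plus a function of q, so ∇F=0 decouples.
∂F/∂p = -60(p - 4)(p - 2)(p - 1)(p + 4) = 0 at p ∈ {-4, 1, 2, 4}; ∂F/∂q = 18q(q + 3) = 0 at q ∈ {-3, 0}.
The Hessian is diagonal: diag(F_pp, F_qq). Second derivatives: F_pp(-4)=14400, F_pp(1)=-900, F_pp(2)=720, F_pp(4)=-2880; F_qq(-3)=-54, F_qq(0)=54.
Saddle points occur where the two diagonal entries have opposite signs: (-4, -3), (1, 0), (2, -3), (4, 0). Count: 4.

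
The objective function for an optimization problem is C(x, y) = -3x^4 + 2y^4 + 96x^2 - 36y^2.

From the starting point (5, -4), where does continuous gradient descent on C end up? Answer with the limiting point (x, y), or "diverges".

diverges

C is separable, so gradient descent decouples: x follows -∂C/∂x, y follows -∂C/∂y.
∂C/∂x = -12x(x - 4)(x + 4); at x=5 this is -540, so x increases.
∂C/∂y = 8y(y - 3)(y + 3); at y=-4 this is -224, so y increases.
The x-coordinate has no critical point in that direction and runs off to infinity.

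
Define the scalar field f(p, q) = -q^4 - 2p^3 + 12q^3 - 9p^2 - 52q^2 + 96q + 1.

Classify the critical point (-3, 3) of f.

The mixed partial ∂²f/∂p∂q is 0, so the Hessian at any point is diag(f_pp, f_qq) = diag(-6(2p + 3), 4(-3q^2 + 18q - 26)).
At (-3, 3): H = diag(18, 4).
Both eigenvalues are positive, so H is positive definite: a local minimum.

local minimum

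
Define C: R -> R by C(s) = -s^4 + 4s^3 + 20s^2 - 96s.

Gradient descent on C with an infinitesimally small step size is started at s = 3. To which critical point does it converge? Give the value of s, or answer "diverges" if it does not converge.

2

C'(s) = -4(s - 4)(s - 2)(s + 3), so C'(3) = 24.
Gradient descent moves in the -C' direction, i.e. s is decreasing.
The nearest critical point in that direction is s = 2, where C'' = 40 > 0 (a local minimum). The iterate converges there.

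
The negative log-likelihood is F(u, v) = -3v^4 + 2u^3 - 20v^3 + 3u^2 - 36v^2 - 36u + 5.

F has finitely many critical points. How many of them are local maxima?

F separates as a function of u plus a function of v, so ∇F=0 decouples.
∂F/∂u = 6(u - 2)(u + 3) = 0 at u ∈ {-3, 2}; ∂F/∂v = -12v(v + 2)(v + 3) = 0 at v ∈ {-3, -2, 0}.
The Hessian is diagonal: diag(F_uu, F_vv). Second derivatives: F_uu(-3)=-30, F_uu(2)=30; F_vv(-3)=-36, F_vv(-2)=24, F_vv(0)=-72.
Local maxima occur where both diagonal entries negative: (-3, -3), (-3, 0). Count: 2.

2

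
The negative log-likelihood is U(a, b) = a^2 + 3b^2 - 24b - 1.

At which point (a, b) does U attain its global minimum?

U(a,b) separates as P(a) + Q(b) − 1, so its minimum is min P + min Q − 1.
P'(a) = 2a vanishes at a ∈ {0}; Q'(b) = 6b - 24 vanishes at b ∈ {4}.
Local minima of P (where P''>0): P(0)=0. Local minima of Q: Q(4)=-48.
So the global minimum of U is P(0) + Q(4) − 1 = 0 − 48 − 1 = -49, attained at (0, 4).

(0, 4)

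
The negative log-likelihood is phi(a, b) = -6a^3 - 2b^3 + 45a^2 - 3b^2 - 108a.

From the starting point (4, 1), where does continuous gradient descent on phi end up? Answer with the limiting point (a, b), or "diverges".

diverges

phi is separable, so gradient descent decouples: a follows -∂phi/∂a, b follows -∂phi/∂b.
∂phi/∂a = -18(a - 3)(a - 2); at a=4 this is -36, so a increases.
∂phi/∂b = -6b(b + 1); at b=1 this is -12, so b increases.
The a-coordinate has no critical point in that direction and runs off to infinity.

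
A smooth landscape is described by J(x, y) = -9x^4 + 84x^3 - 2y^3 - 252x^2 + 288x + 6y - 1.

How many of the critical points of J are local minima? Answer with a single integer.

J separates as a function of x plus a function of y, so ∇J=0 decouples.
∂J/∂x = -36(x - 4)(x - 2)(x - 1) = 0 at x ∈ {1, 2, 4}; ∂J/∂y = -6(y - 1)(y + 1) = 0 at y ∈ {-1, 1}.
The Hessian is diagonal: diag(J_xx, J_yy). Second derivatives: J_xx(1)=-108, J_xx(2)=72, J_xx(4)=-216; J_yy(-1)=12, J_yy(1)=-12.
Local minima occur where both diagonal entries positive: (2, -1). Count: 1.

1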